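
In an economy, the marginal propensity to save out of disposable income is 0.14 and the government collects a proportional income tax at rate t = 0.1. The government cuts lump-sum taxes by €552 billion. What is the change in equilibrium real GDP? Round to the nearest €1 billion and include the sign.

MPC = 1 − MPS = 1 − 0.14 = 0.86.
A lump-sum tax change of −€552 billion shifts disposable income by +€552 billion; first-round consumption changes by −c × ΔT = −0.86 × (−€552 billion) = +€474.72 billion.
Expenditure multiplier = 1/(1 − c(1−t)) = 1/(1 − 0.86×0.9) = 1/0.226 ≈ 4.425.
The tax multiplier is −c × k ≈ −3.805, so ΔY = k × (−c·ΔT) = (+€474.72 billion) / 0.226 ≈ +€2,101 billion.

+€2,101 billion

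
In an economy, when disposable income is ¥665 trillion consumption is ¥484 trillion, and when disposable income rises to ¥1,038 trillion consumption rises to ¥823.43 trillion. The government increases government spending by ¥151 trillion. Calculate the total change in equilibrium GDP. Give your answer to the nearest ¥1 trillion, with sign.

+¥1,678 trillion

MPC = ΔC/ΔYd = (823.43 − 484)/(1,038 − 665) = 339.43/373 = 0.91.
Expenditure multiplier = 1/(1 − MPC) = 1/(1 − 0.91) = 1/0.09 ≈ 11.111.
ΔY = k × ΔG = (+¥151 trillion) / 0.09 ≈ +¥1,678 trillion.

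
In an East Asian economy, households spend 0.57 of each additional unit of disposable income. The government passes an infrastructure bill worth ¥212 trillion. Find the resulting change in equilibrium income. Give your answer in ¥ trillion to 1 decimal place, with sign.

+¥493.0 trillion

Government-spending multiplier = 1/(1 − MPC) = 1/(1 − 0.57) = 1/0.43 ≈ 2.326.
ΔY = k × ΔG = (+¥212 trillion) / 0.43 ≈ +¥493 trillion.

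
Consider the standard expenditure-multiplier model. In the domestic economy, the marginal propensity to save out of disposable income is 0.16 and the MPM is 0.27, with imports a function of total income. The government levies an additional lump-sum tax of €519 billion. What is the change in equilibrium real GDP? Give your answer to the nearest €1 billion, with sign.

−€1,014 billion

MPC = 1 − MPS = 1 − 0.16 = 0.84.
A lump-sum tax change of +€519 billion shifts disposable income by −€519 billion; first-round consumption changes by −c × ΔT = −0.84 × (+€519 billion) = −€435.96 billion.
Expenditure multiplier = 1/(1 − c + m) = 1/(1 − 0.84 + 0.27) = 1/0.43 ≈ 2.326.
The tax multiplier is −c × k ≈ −1.953, so ΔY = k × (−c·ΔT) = (−€435.96 billion) / 0.43 ≈ −€1,014 billion.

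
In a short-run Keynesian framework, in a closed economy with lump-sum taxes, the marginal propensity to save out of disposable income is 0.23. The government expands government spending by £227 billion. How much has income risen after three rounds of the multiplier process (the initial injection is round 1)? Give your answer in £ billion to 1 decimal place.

£536.4 billion

MPC = 1 − MPS = 1 − 0.23 = 0.77.
Round 1 adds ΔG = £227 billion; each later round is MPC = 0.77 times the previous.
After 3 rounds: 227 + 174.79 + 134.5883 = ΔG·(1 − c^3)/(1 − c) = 227 × (1 − 0.456533)/0.23 ≈ £536.4 billion.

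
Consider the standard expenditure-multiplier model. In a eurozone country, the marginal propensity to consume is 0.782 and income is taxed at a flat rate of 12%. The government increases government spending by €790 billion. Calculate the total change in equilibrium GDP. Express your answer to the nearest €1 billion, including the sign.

Expenditure multiplier = 1/(1 − c(1−t)) = 1/(1 − 0.782×0.88) = 1/0.31184 ≈ 3.207.
ΔY = k × ΔG = (+€790 billion) / 0.31184 ≈ +€2,533 billion.

+€2,533 billion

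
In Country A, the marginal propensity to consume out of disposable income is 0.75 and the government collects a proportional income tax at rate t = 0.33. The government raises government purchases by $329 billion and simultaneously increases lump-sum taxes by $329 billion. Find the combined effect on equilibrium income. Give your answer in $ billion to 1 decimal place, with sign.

+$165.3 billion

Expenditure multiplier = 1/(1 − c(1−t)) = 1/(1 − 0.75×0.67) = 1/0.4975 ≈ 2.01.
ΔG contributes k·ΔG = (+$329 billion) / 0.4975 ≈ +$661.3 billion.
ΔT of +$329 billion changes first-round spending by −c·ΔT = −$246.75 billion, contributing k·(−c·ΔT) = (−$246.75 billion) / 0.4975 ≈ −$496 billion.
Net ΔY = k(ΔG − c·ΔT) = (+$82.25 billion) / 0.4975 ≈ +$165.3 billion.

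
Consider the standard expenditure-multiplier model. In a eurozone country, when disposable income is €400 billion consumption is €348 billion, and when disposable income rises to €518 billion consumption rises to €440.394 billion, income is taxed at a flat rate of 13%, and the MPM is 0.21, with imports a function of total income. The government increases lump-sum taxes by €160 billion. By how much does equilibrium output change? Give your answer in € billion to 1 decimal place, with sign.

MPC = ΔC/ΔYd = (440.394 − 348)/(518 − 400) = 92.394/118 = 0.783.
A lump-sum tax change of +€160 billion shifts disposable income by −€160 billion; first-round consumption changes by −c × ΔT = −0.783 × (+€160 billion) = −€125.28 billion.
Expenditure multiplier = 1/(1 − c(1−t) + m) = 1/(1 − 0.783×0.87 + 0.21) = 1/0.52879 ≈ 1.891.
The tax multiplier is −c × k ≈ −1.481, so ΔY = k × (−c·ΔT) = (−€125.28 billion) / 0.52879 ≈ −€236.9 billion.

−€236.9 billion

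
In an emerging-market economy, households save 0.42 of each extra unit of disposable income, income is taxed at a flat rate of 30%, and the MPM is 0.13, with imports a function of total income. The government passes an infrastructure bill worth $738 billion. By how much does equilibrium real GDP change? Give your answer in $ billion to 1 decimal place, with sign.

MPC = 1 − MPS = 1 − 0.42 = 0.58.
Expenditure multiplier = 1/(1 − c(1−t) + m) = 1/(1 − 0.58×0.7 + 0.13) = 1/0.724 ≈ 1.381.
ΔY = k × ΔG = (+$738 billion) / 0.724 ≈ +$1,019.3 billion.

+$1,019.3 billion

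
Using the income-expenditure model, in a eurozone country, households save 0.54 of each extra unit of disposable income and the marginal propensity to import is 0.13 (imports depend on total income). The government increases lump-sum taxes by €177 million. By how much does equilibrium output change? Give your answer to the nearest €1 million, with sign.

−€122 million

MPC = 1 − MPS = 1 − 0.54 = 0.46.
A lump-sum tax change of +€177 million shifts disposable income by −€177 million; first-round consumption changes by −c × ΔT = −0.46 × (+€177 million) = −€81.42 million.
Expenditure multiplier = 1/(1 − c + m) = 1/(1 − 0.46 + 0.13) = 1/0.67 ≈ 1.493.
The tax multiplier is −c × k ≈ −0.687, so ΔY = k × (−c·ΔT) = (−€81.42 million) / 0.67 ≈ −€122 million.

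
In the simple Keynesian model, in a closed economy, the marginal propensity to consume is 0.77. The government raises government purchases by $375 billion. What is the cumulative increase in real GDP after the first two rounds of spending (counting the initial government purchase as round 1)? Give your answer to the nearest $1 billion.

$664 billion

Round 1 adds ΔG = $375 billion; each later round is MPC = 0.77 times the previous.
After 2 rounds: 375 + 288.75 = ΔG·(1 − c^2)/(1 − c) = 375 × (1 − 0.5929)/0.23 ≈ $664 billion.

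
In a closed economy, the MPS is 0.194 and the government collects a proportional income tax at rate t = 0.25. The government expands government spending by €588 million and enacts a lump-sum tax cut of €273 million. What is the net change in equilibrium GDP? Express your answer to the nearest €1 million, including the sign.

+€2,043 million

MPC = 1 − MPS = 1 − 0.194 = 0.806.
Expenditure multiplier = 1/(1 − c(1−t)) = 1/(1 − 0.806×0.75) = 1/0.3955 ≈ 2.528.
ΔG contributes k·ΔG = (+€588 million) / 0.3955 ≈ +€1,486.7 million.
ΔT of −€273 million changes first-round spending by −c·ΔT = +€220.038 million, contributing k·(−c·ΔT) = (+€220.038 million) / 0.3955 ≈ +€556.4 million.
Net ΔY = k(ΔG − c·ΔT) = (+€808.038 million) / 0.3955 ≈ +€2,043 million.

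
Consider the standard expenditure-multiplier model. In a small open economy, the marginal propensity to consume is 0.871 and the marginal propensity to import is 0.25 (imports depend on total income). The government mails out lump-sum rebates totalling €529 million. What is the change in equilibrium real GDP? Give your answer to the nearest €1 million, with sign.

+€1,216 million

A lump-sum tax change of −€529 million shifts disposable income by +€529 million; first-round consumption changes by −c × ΔT = −0.871 × (−€529 million) = +€460.759 million.
Expenditure multiplier = 1/(1 − c + m) = 1/(1 − 0.871 + 0.25) = 1/0.379 ≈ 2.639.
The tax multiplier is −c × k ≈ −2.298, so ΔY = k × (−c·ΔT) = (+€460.759 million) / 0.379 ≈ +€1,216 million.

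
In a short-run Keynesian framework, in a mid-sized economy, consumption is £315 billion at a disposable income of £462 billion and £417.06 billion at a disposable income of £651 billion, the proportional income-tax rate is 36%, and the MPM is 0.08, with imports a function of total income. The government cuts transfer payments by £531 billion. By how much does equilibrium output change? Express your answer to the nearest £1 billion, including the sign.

MPC = ΔC/ΔYd = (417.06 − 315)/(651 − 462) = 102.06/189 = 0.54.
The transfer change shifts disposable income by −£531 billion, so first-round consumption changes by c·ΔTR = 0.54 × (−£531 billion) = −£286.74 billion.
Expenditure multiplier = 1/(1 − c(1−t) + m) = 1/(1 − 0.54×0.64 + 0.08) = 1/0.7344 ≈ 1.362.
The transfer multiplier is c × k ≈ 0.735, so ΔY = k × (c·ΔTR) = (−£286.74 billion) / 0.7344 ≈ −£390 billion.

−£390 billion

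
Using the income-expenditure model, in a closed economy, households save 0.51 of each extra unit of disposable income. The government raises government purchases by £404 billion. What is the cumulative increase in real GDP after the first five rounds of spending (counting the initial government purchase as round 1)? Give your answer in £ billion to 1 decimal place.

£769.8 billion

MPC = 1 − MPS = 1 − 0.51 = 0.49.
Round 1 adds ΔG = £404 billion; each later round is MPC = 0.49 times the previous.
After 5 rounds: 404 + 197.96 + 97.0004 + 47.530196 + 23.28979604 = ΔG·(1 − c^5)/(1 − c) = 404 × (1 − 0.0282475249)/0.51 ≈ £769.8 billion.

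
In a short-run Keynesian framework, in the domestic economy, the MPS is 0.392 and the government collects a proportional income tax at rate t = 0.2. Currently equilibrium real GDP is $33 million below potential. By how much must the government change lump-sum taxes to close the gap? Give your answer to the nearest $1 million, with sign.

−$28 million

MPC = 1 − MPS = 1 − 0.392 = 0.608.
Spending multiplier = 1/(1 − c(1−t)) = 1/(1 − 0.608×0.8) = 1/0.5136 ≈ 1.947.
Tax multiplier = −c·k = −0.608/0.5136 ≈ −1.184. Need ΔY = +$33 million, so ΔT = ΔY/(−c·k) = −(+$33 million) × 0.5136 / 0.608 ≈ −$28 million.
The government should cut lump-sum taxes by $28 million.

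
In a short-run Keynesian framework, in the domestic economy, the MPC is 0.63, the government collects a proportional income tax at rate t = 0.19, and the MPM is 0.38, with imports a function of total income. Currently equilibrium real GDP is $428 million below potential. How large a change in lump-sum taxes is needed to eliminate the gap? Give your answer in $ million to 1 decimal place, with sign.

−$590.8 million

Spending multiplier = 1/(1 − c(1−t) + m) = 1/(1 − 0.63×0.81 + 0.38) = 1/0.8697 ≈ 1.15.
Tax multiplier = −c·k = −0.63/0.8697 ≈ −0.724. Need ΔY = +$428 million, so ΔT = ΔY/(−c·k) = −(+$428 million) × 0.8697 / 0.63 ≈ −$590.8 million.
The government should cut lump-sum taxes by $590.8 million.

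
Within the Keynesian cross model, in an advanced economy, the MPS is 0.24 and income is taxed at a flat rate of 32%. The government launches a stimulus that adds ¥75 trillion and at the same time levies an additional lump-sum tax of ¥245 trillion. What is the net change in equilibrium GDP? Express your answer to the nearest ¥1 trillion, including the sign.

MPC = 1 − MPS = 1 − 0.24 = 0.76.
Expenditure multiplier = 1/(1 − c(1−t)) = 1/(1 − 0.76×0.68) = 1/0.4832 ≈ 2.07.
ΔG contributes k·ΔG = (+¥75 trillion) / 0.4832 ≈ +¥155.2 trillion.
ΔT of +¥245 trillion changes first-round spending by −c·ΔT = −¥186.2 trillion, contributing k·(−c·ΔT) = (−¥186.2 trillion) / 0.4832 ≈ −¥385.3 trillion.
Net ΔY = k(ΔG − c·ΔT) = (−¥111.2 trillion) / 0.4832 ≈ −¥230 trillion.

−¥230 trillion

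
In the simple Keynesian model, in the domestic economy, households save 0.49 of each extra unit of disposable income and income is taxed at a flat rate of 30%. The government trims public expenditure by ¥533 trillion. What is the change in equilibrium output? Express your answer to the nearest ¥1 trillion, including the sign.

−¥829 trillion

MPC = 1 − MPS = 1 − 0.49 = 0.51.
Expenditure multiplier = 1/(1 − c(1−t)) = 1/(1 − 0.51×0.7) = 1/0.643 ≈ 1.555.
ΔY = k × ΔG = (−¥533 trillion) / 0.643 ≈ −¥829 trillion.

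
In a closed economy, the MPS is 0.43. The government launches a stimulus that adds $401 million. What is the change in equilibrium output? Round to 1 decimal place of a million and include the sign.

+$932.6 million

MPC = 1 − MPS = 1 − 0.43 = 0.57.
Government-spending multiplier = 1/(1 − MPC) = 1/(1 − 0.57) = 1/0.43 ≈ 2.326.
ΔY = k × ΔG = (+$401 million) / 0.43 ≈ +$932.6 million.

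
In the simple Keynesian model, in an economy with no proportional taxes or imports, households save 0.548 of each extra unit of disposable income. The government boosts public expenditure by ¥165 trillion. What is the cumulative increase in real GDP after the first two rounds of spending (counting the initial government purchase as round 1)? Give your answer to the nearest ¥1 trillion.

MPC = 1 − MPS = 1 − 0.548 = 0.452.
Round 1 adds ΔG = ¥165 trillion; each later round is MPC = 0.452 times the previous.
After 2 rounds: 165 + 74.58 = ΔG·(1 − c^2)/(1 − c) = 165 × (1 − 0.204304)/0.548 ≈ ¥240 trillion.

¥240 trillion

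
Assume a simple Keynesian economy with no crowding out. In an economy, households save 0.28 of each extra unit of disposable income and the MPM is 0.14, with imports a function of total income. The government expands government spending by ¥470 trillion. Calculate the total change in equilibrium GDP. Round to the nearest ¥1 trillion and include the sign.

+¥1,119 trillion

MPC = 1 − MPS = 1 − 0.28 = 0.72.
Spending multiplier = 1/(1 − c + m) = 1/(1 − 0.72 + 0.14) = 1/0.42 ≈ 2.381.
ΔY = k × ΔG = (+¥470 trillion) / 0.42 ≈ +¥1,119 trillion.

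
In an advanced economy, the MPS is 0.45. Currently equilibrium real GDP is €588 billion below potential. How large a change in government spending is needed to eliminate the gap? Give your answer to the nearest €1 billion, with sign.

+€265 billion

MPC = 1 − MPS = 1 − 0.45 = 0.55.
Spending multiplier = 1/(1 − MPC) = 1/(1 − 0.55) = 1/0.45 ≈ 2.222.
Need ΔY = +€588 billion, so ΔG = ΔY/k = (+€588 billion) × 0.45 ≈ +€265 billion.
The government should increase government spending by €265 billion.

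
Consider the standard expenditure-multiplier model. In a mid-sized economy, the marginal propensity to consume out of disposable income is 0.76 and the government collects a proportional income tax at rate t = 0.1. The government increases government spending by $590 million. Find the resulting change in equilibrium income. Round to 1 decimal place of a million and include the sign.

+$1,867.1 million

Spending multiplier = 1/(1 − c(1−t)) = 1/(1 − 0.76×0.9) = 1/0.316 ≈ 3.165.
ΔY = k × ΔG = (+$590 million) / 0.316 ≈ +$1,867.1 million.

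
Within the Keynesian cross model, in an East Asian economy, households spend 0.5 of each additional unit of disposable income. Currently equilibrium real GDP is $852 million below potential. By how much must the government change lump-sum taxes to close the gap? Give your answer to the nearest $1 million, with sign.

Spending multiplier = 1/(1 − MPC) = 1/(1 − 0.5) = 1/0.5 = 2.
Tax multiplier = −c·k = −0.5/0.5 = −1. Need ΔY = +$852 million, so ΔT = ΔY/(−c·k) = −(+$852 million) × 0.5 / 0.5 = −$852 million.
The government should cut lump-sum taxes by $852 million.

−$852 million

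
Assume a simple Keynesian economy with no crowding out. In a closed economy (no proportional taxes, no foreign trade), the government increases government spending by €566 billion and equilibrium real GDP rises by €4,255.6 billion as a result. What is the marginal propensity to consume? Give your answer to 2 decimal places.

Implied spending multiplier k = ΔY/ΔG = 4,255.6/566 ≈ 7.5187.
Since k = 1/(1 − MPC), MPC = 1 − 1/k = 1 − ΔG/ΔY = 1 − 566/4,255.6 ≈ 0.87.

0.87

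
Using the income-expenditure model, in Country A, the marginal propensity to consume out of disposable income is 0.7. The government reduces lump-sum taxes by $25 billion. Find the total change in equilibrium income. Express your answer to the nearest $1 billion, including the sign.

+$58 billion

A lump-sum tax change of −$25 billion shifts disposable income by +$25 billion; first-round consumption changes by −c × ΔT = −0.7 × (−$25 billion) = +$17.5 billion.
Expenditure multiplier = 1/(1 − MPC) = 1/(1 − 0.7) = 1/0.3 ≈ 3.333.
The tax multiplier is −c × k ≈ −2.333, so ΔY = k × (−c·ΔT) = (+$17.5 billion) / 0.3 ≈ +$58 billion.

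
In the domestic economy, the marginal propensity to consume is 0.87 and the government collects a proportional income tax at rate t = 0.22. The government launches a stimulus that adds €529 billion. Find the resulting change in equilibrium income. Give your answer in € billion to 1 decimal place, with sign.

Government-spending multiplier = 1/(1 − c(1−t)) = 1/(1 − 0.87×0.78) = 1/0.3214 ≈ 3.111.
ΔY = k × ΔG = (+€529 billion) / 0.3214 ≈ +€1,645.9 billion.

+€1,645.9 billion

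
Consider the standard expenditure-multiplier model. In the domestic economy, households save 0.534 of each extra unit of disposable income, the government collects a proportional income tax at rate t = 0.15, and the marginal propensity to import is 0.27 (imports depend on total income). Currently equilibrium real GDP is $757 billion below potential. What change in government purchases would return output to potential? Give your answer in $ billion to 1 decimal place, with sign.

MPC = 1 − MPS = 1 − 0.534 = 0.466.
Spending multiplier = 1/(1 − c(1−t) + m) = 1/(1 − 0.466×0.85 + 0.27) = 1/0.8739 ≈ 1.144.
Need ΔY = +$757 billion, so ΔG = ΔY/k = (+$757 billion) × 0.8739 ≈ +$661.5 billion.
The government should increase government purchases by $661.5 billion.

+$661.5 billion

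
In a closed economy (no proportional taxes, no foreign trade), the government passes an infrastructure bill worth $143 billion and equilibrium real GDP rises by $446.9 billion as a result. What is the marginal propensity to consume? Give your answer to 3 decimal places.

Implied spending multiplier k = ΔY/ΔG = 446.9/143 ≈ 3.1252.
Since k = 1/(1 − MPC), MPC = 1 − 1/k = 1 − ΔG/ΔY = 1 − 143/446.9 ≈ 0.680.

0.680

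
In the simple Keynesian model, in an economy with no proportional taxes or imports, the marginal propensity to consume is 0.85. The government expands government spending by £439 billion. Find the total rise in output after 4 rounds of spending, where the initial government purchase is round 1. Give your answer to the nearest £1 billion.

£1,399 billion

Round 1 adds ΔG = £439 billion; each later round is MPC = 0.85 times the previous.
After 4 rounds: 439 + 373.15 + 317.1775 + 269.600875 = ΔG·(1 − c^4)/(1 − c) = 439 × (1 − 0.52200625)/0.15 ≈ £1,399 billion.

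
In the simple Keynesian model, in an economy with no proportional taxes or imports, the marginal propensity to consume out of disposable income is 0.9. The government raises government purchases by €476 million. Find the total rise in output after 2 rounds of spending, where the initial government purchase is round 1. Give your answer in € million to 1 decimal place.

Round 1 adds ΔG = €476 million; each later round is MPC = 0.9 times the previous.
After 2 rounds: 476 + 428.4 = ΔG·(1 − c^2)/(1 − c) = 476 × (1 − 0.81)/0.1 = €904.4 million.

€904.4 million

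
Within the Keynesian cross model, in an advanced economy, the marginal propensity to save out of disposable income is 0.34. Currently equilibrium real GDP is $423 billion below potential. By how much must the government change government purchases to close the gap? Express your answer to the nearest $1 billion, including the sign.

MPC = 1 − MPS = 1 − 0.34 = 0.66.
Spending multiplier = 1/(1 − MPC) = 1/(1 − 0.66) = 1/0.34 ≈ 2.941.
Need ΔY = +$423 billion, so ΔG = ΔY/k = (+$423 billion) × 0.34 ≈ +$144 billion.
The government should increase government purchases by $144 billion.

+$144 billion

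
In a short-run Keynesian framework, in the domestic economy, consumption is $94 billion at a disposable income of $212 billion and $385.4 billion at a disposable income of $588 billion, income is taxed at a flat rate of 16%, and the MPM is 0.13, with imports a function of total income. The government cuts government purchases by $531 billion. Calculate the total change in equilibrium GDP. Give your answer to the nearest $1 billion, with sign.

MPC = ΔC/ΔYd = (385.4 − 94)/(588 − 212) = 291.4/376 = 0.775.
Expenditure multiplier = 1/(1 − c(1−t) + m) = 1/(1 − 0.775×0.84 + 0.13) = 1/0.479 ≈ 2.088.
ΔY = k × ΔG = (−$531 billion) / 0.479 ≈ −$1,109 billion.

−$1,109 billion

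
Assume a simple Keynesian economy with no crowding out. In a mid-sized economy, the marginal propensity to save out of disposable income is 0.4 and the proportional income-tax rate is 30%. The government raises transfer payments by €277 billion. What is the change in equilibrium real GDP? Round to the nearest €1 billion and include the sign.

MPC = 1 − MPS = 1 − 0.4 = 0.6.
The transfer change shifts disposable income by +€277 billion, so first-round consumption changes by c·ΔTR = 0.6 × (+€277 billion) = +€166.2 billion.
Expenditure multiplier = 1/(1 − c(1−t)) = 1/(1 − 0.6×0.7) = 1/0.58 ≈ 1.724.
The transfer multiplier is c × k ≈ 1.034, so ΔY = k × (c·ΔTR) = (+€166.2 billion) / 0.58 ≈ +€287 billion.

+€287 billion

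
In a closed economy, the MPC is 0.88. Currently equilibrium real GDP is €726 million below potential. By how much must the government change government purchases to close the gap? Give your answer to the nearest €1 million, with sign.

Spending multiplier = 1/(1 − MPC) = 1/(1 − 0.88) = 1/0.12 ≈ 8.333.
Need ΔY = +€726 million, so ΔG = ΔY/k = (+€726 million) × 0.12 ≈ +€87 million.
The government should increase government purchases by €87 million.

+€87 million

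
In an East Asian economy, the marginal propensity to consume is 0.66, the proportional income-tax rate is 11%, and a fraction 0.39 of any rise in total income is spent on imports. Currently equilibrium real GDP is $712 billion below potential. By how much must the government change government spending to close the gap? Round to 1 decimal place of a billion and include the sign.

Spending multiplier = 1/(1 − c(1−t) + m) = 1/(1 − 0.66×0.89 + 0.39) = 1/0.8026 ≈ 1.246.
Need ΔY = +$712 billion, so ΔG = ΔY/k = (+$712 billion) × 0.8026 ≈ +$571.5 billion.
The government should increase government spending by $571.5 billion.

+$571.5 billion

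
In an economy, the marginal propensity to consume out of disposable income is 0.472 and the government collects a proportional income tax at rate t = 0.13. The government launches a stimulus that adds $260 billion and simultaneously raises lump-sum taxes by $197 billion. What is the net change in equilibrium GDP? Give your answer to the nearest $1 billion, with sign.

Expenditure multiplier = 1/(1 − c(1−t)) = 1/(1 − 0.472×0.87) = 1/0.58936 ≈ 1.697.
ΔG contributes k·ΔG = (+$260 billion) / 0.58936 ≈ +$441.2 billion.
ΔT of +$197 billion changes first-round spending by −c·ΔT = −$92.984 billion, contributing k·(−c·ΔT) = (−$92.984 billion) / 0.58936 ≈ −$157.8 billion.
Net ΔY = k(ΔG − c·ΔT) = (+$167.016 billion) / 0.58936 ≈ +$283 billion.

+$283 billion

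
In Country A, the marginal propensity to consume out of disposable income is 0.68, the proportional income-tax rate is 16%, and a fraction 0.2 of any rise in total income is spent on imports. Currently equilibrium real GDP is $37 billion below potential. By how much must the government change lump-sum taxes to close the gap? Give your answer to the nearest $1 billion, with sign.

−$34 billion

Spending multiplier = 1/(1 − c(1−t) + m) = 1/(1 − 0.68×0.84 + 0.2) = 1/0.6288 ≈ 1.59.
Tax multiplier = −c·k = −0.68/0.6288 ≈ −1.081. Need ΔY = +$37 billion, so ΔT = ΔY/(−c·k) = −(+$37 billion) × 0.6288 / 0.68 ≈ −$34 billion.
The government should cut lump-sum taxes by $34 billion.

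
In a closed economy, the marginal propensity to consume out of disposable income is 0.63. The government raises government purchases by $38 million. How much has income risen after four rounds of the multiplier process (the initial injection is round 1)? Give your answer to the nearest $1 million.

$87 million

Round 1 adds ΔG = $38 million; each later round is MPC = 0.63 times the previous.
After 4 rounds: 38 + 23.94 + 15.0822 + 9.501786 = ΔG·(1 − c^4)/(1 − c) = 38 × (1 − 0.15752961)/0.37 ≈ $87 million.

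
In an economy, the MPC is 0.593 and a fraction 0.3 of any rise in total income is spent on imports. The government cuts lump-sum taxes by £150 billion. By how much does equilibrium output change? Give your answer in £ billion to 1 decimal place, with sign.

A lump-sum tax change of −£150 billion shifts disposable income by +£150 billion; first-round consumption changes by −c × ΔT = −0.593 × (−£150 billion) = +£88.95 billion.
Expenditure multiplier = 1/(1 − c + m) = 1/(1 − 0.593 + 0.3) = 1/0.707 ≈ 1.414.
The tax multiplier is −c × k ≈ −0.839, so ΔY = k × (−c·ΔT) = (+£88.95 billion) / 0.707 ≈ +£125.8 billion.

+£125.8 billion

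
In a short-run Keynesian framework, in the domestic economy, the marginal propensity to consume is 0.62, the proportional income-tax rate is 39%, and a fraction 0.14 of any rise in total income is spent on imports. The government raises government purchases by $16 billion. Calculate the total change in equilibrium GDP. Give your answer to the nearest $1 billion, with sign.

+$21 billion

Government-spending multiplier = 1/(1 − c(1−t) + m) = 1/(1 − 0.62×0.61 + 0.14) = 1/0.7618 ≈ 1.313.
ΔY = k × ΔG = (+$16 billion) / 0.7618 ≈ +$21 billion.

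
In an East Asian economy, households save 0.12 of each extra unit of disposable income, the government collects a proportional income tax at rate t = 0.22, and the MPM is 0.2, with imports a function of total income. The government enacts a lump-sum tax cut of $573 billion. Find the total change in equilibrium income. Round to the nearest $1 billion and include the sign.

+$982 billion

MPC = 1 − MPS = 1 − 0.12 = 0.88.
A lump-sum tax change of −$573 billion shifts disposable income by +$573 billion; first-round consumption changes by −c × ΔT = −0.88 × (−$573 billion) = +$504.24 billion.
Expenditure multiplier = 1/(1 − c(1−t) + m) = 1/(1 − 0.88×0.78 + 0.2) = 1/0.5136 ≈ 1.947.
The tax multiplier is −c × k ≈ −1.713, so ΔY = k × (−c·ΔT) = (+$504.24 billion) / 0.5136 ≈ +$982 billion.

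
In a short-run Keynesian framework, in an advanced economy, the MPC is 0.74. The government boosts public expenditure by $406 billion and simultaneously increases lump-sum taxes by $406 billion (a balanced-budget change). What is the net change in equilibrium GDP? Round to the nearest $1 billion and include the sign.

+$406 billion

Expenditure multiplier = 1/(1 − MPC) = 1/(1 − 0.74) = 1/0.26 ≈ 3.846.
ΔG contributes k·ΔG = (+$406 billion) / 0.26 ≈ +$1,561.5 billion.
ΔT of +$406 billion changes first-round spending by −c·ΔT = −$300.44 billion, contributing k·(−c·ΔT) = (−$300.44 billion) / 0.26 ≈ −$1,155.5 billion.
With ΔG = ΔT and no other leakages, the balanced-budget multiplier is 1, so ΔY = ΔG = +$406 billion.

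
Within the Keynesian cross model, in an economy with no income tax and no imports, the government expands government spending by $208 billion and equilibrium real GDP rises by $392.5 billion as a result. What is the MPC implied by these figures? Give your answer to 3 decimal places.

0.470

Implied spending multiplier k = ΔY/ΔG = 392.5/208 ≈ 1.887.
Since k = 1/(1 − MPC), MPC = 1 − 1/k = 1 − ΔG/ΔY = 1 − 208/392.5 ≈ 0.470.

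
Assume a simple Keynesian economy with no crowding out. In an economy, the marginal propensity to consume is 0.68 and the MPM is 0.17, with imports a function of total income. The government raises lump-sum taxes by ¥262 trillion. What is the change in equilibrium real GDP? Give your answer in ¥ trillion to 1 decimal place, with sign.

A lump-sum tax change of +¥262 trillion shifts disposable income by −¥262 trillion; first-round consumption changes by −c × ΔT = −0.68 × (+¥262 trillion) = −¥178.16 trillion.
Expenditure multiplier = 1/(1 − c + m) = 1/(1 − 0.68 + 0.17) = 1/0.49 ≈ 2.041.
The tax multiplier is −c × k ≈ −1.388, so ΔY = k × (−c·ΔT) = (−¥178.16 trillion) / 0.49 ≈ −¥363.6 trillion.

−¥363.6 trillion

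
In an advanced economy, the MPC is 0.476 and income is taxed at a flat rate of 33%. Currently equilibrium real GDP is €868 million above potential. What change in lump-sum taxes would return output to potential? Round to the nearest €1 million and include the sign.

+€1,242 million

Spending multiplier = 1/(1 − c(1−t)) = 1/(1 − 0.476×0.67) = 1/0.68108 ≈ 1.468.
Tax multiplier = −c·k = −0.476/0.68108 ≈ −0.699. Need ΔY = −€868 million, so ΔT = ΔY/(−c·k) = −(−€868 million) × 0.68108 / 0.476 ≈ +€1,242 million.
The government should raise lump-sum taxes by €1,242 million.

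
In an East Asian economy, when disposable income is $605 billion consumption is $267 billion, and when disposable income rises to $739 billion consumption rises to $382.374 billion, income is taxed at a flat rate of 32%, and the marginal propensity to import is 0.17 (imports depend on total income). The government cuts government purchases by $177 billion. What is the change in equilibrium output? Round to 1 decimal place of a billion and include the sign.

MPC = ΔC/ΔYd = (382.374 − 267)/(739 − 605) = 115.374/134 = 0.861.
Expenditure multiplier = 1/(1 − c(1−t) + m) = 1/(1 − 0.861×0.68 + 0.17) = 1/0.58452 ≈ 1.711.
ΔY = k × ΔG = (−$177 billion) / 0.58452 ≈ −$302.8 billion.

−$302.8 billion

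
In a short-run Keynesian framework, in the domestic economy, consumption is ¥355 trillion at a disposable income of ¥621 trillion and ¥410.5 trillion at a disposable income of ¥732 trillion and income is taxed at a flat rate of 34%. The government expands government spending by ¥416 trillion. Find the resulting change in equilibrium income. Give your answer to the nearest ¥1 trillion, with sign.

MPC = ΔC/ΔYd = (410.5 − 355)/(732 − 621) = 55.5/111 = 0.5.
Expenditure multiplier = 1/(1 − c(1−t)) = 1/(1 − 0.5×0.66) = 1/0.67 ≈ 1.493.
ΔY = k × ΔG = (+¥416 trillion) / 0.67 ≈ +¥621 trillion.

+¥621 trillion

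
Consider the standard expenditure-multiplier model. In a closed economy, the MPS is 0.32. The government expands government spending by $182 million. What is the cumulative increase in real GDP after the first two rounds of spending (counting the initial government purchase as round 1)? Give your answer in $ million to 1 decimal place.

MPC = 1 − MPS = 1 − 0.32 = 0.68.
Round 1 adds ΔG = $182 million; each later round is MPC = 0.68 times the previous.
After 2 rounds: 182 + 123.76 = ΔG·(1 − c^2)/(1 − c) = 182 × (1 − 0.4624)/0.32 ≈ $305.8 million.

$305.8 million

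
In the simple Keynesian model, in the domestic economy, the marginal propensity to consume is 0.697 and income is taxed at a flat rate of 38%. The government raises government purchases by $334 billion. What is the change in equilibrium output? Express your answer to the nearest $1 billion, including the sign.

Government-spending multiplier = 1/(1 − c(1−t)) = 1/(1 − 0.697×0.62) = 1/0.56786 ≈ 1.761.
ΔY = k × ΔG = (+$334 billion) / 0.56786 ≈ +$588 billion.

+$588 billion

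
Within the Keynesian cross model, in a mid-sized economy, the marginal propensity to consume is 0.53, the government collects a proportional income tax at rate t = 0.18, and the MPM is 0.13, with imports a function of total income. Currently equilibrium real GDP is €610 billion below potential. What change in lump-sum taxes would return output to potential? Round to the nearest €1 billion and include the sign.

Spending multiplier = 1/(1 − c(1−t) + m) = 1/(1 − 0.53×0.82 + 0.13) = 1/0.6954 ≈ 1.438.
Tax multiplier = −c·k = −0.53/0.6954 ≈ −0.762. Need ΔY = +€610 billion, so ΔT = ΔY/(−c·k) = −(+€610 billion) × 0.6954 / 0.53 ≈ −€800 billion.
The government should cut lump-sum taxes by €800 billion.

−€800 billion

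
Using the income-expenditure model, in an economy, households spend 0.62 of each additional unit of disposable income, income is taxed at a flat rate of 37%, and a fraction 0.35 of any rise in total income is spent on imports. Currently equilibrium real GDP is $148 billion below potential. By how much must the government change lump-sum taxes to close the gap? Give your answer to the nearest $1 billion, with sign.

−$229 billion

Spending multiplier = 1/(1 − c(1−t) + m) = 1/(1 − 0.62×0.63 + 0.35) = 1/0.9594 ≈ 1.042.
Tax multiplier = −c·k = −0.62/0.9594 ≈ −0.646. Need ΔY = +$148 billion, so ΔT = ΔY/(−c·k) = −(+$148 billion) × 0.9594 / 0.62 ≈ −$229 billion.
The government should cut lump-sum taxes by $229 billion.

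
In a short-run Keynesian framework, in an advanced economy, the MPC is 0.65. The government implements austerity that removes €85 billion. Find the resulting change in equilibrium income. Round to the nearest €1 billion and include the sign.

Spending multiplier = 1/(1 − MPC) = 1/(1 − 0.65) = 1/0.35 ≈ 2.857.
ΔY = k × ΔG = (−€85 billion) / 0.35 ≈ −€243 billion.

−€243 billion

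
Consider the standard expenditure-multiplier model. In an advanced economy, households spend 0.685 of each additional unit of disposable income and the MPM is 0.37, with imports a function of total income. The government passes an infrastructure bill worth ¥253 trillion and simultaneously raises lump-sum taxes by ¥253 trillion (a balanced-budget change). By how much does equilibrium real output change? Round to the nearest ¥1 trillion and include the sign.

+¥116 trillion

Expenditure multiplier = 1/(1 − c + m) = 1/(1 − 0.685 + 0.37) = 1/0.685 ≈ 1.46.
ΔG contributes k·ΔG = (+¥253 trillion) / 0.685 ≈ +¥369.3 trillion.
ΔT of +¥253 trillion changes first-round spending by −c·ΔT = −¥173.305 trillion, contributing k·(−c·ΔT) = (−¥173.305 trillion) / 0.685 = −¥253 trillion.
Net ΔY = k(ΔG − c·ΔT) = (+¥79.695 trillion) / 0.685 ≈ +¥116 trillion.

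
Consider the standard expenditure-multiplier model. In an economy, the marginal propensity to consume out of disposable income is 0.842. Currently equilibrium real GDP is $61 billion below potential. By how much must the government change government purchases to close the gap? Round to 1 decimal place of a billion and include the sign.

Spending multiplier = 1/(1 − MPC) = 1/(1 − 0.842) = 1/0.158 ≈ 6.329.
Need ΔY = +$61 billion, so ΔG = ΔY/k = (+$61 billion) × 0.158 ≈ +$9.6 billion.
The government should increase government purchases by $9.6 billion.

+$9.6 billion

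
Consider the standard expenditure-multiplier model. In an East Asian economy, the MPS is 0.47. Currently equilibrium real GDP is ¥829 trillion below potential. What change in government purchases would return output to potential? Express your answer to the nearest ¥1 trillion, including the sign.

MPC = 1 − MPS = 1 − 0.47 = 0.53.
Spending multiplier = 1/(1 − MPC) = 1/(1 − 0.53) = 1/0.47 ≈ 2.128.
Need ΔY = +¥829 trillion, so ΔG = ΔY/k = (+¥829 trillion) × 0.47 ≈ +¥390 trillion.
The government should increase government purchases by ¥390 trillion.

+¥390 trillion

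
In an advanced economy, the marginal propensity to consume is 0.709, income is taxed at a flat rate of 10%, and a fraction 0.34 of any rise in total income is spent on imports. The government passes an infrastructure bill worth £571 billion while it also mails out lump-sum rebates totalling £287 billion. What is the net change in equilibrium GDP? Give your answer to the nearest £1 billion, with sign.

+£1,103 billion

Expenditure multiplier = 1/(1 − c(1−t) + m) = 1/(1 − 0.709×0.9 + 0.34) = 1/0.7019 ≈ 1.425.
ΔG contributes k·ΔG = (+£571 billion) / 0.7019 ≈ +£813.5 billion.
ΔT of −£287 billion changes first-round spending by −c·ΔT = +£203.483 billion, contributing k·(−c·ΔT) = (+£203.483 billion) / 0.7019 ≈ +£289.9 billion.
Net ΔY = k(ΔG − c·ΔT) = (+£774.483 billion) / 0.7019 ≈ +£1,103 billion.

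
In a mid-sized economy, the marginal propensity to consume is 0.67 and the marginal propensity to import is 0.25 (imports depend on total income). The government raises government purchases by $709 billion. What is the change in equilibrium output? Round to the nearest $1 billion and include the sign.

+$1,222 billion

Government-spending multiplier = 1/(1 − c + m) = 1/(1 − 0.67 + 0.25) = 1/0.58 ≈ 1.724.
ΔY = k × ΔG = (+$709 billion) / 0.58 ≈ +$1,222 billion.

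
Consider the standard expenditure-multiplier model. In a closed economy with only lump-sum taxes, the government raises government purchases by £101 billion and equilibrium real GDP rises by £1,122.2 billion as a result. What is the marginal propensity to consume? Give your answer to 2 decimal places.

0.91

Implied spending multiplier k = ΔY/ΔG = 1,122.2/101 ≈ 11.1109.
Since k = 1/(1 − MPC), MPC = 1 − 1/k = 1 − ΔG/ΔY = 1 − 101/1,122.2 ≈ 0.91.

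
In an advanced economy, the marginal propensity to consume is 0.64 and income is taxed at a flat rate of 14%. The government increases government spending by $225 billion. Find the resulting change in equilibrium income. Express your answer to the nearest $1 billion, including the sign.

+$500 billion

Expenditure multiplier = 1/(1 − c(1−t)) = 1/(1 − 0.64×0.86) = 1/0.4496 ≈ 2.224.
ΔY = k × ΔG = (+$225 billion) / 0.4496 ≈ +$500 billion.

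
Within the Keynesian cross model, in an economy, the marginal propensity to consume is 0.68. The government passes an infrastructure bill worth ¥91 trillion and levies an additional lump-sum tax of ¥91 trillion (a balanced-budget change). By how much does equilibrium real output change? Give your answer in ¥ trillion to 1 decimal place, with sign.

+¥91.0 trillion

Expenditure multiplier = 1/(1 − MPC) = 1/(1 − 0.68) = 1/0.32 = 3.125.
ΔG contributes k·ΔG = (+¥91 trillion) / 0.32 ≈ +¥284.4 trillion.
ΔT of +¥91 trillion changes first-round spending by −c·ΔT = −¥61.88 trillion, contributing k·(−c·ΔT) = (−¥61.88 trillion) / 0.32 ≈ −¥193.4 trillion.
With ΔG = ΔT and no other leakages, the balanced-budget multiplier is 1, so ΔY = ΔG = +¥91 trillion.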